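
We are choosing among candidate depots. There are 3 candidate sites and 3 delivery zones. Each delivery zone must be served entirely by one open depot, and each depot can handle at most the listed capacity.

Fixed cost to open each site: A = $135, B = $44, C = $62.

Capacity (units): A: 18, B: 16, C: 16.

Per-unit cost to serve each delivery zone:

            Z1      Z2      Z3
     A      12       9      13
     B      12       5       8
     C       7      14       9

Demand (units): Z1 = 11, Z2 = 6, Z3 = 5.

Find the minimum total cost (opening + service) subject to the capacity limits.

Minimum total cost: 253

Open {B, C}: Z1→C 7·11=77, Z2→B 5·6=30, Z3→B 8·5=40.
Loads: B carries 11/16, C carries 11/16. Service 147; fixed 106; total 253.
Next best feasible plan costs 258.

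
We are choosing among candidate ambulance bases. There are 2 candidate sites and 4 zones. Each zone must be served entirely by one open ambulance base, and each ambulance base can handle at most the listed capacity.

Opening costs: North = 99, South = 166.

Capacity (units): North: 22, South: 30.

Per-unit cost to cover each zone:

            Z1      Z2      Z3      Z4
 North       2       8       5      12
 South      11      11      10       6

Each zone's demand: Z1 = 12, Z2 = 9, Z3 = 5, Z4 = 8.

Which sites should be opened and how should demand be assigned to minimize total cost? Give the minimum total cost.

Open {North, South}: Z1→North 2·12=24, Z2→North 8·9=72, Z3→South 10·5=50, Z4→South 6·8=48.
Loads: North carries 21/22, South carries 13/30. Service 194; fixed 265; total 459.
Next best feasible plan costs 461.

Minimum total cost: 459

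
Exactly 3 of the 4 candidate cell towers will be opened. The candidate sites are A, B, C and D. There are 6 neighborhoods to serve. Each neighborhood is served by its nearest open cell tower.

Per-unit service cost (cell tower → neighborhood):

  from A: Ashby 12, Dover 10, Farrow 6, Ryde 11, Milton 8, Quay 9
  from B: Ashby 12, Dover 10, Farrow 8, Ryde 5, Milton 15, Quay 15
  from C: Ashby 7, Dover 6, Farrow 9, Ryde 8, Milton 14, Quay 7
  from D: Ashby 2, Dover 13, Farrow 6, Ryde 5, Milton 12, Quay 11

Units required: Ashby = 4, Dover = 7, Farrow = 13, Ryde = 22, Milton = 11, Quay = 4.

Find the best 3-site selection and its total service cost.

Choose A, C and D; total service cost 354.

With exactly 3 open, each neighborhood uses its cheapest among the chosen.
{A, C, D}: Ashby→D 2·4=8, Dover→C 6·7=42, Farrow→A 6·13=78, Ryde→D 5·22=110, Milton→A 8·11=88, Quay→C 7·4=28. Service cost 354.
{A, B, C}: service cost 374
{A, B, D}: service cost 390
Among all 4 size-3 choices, {A, C, D} is lowest.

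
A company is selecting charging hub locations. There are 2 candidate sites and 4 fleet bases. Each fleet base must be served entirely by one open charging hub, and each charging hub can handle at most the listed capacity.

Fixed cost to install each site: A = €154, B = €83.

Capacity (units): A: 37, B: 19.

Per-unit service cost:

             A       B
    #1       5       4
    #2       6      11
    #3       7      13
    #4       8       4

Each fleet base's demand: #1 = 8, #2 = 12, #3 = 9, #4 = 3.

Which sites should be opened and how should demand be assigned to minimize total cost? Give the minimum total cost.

Minimum total cost: 353

Open {A}: #1→A 5·8=40, #2→A 6·12=72, #3→A 7·9=63, #4→A 8·3=24.
Loads: A carries 32/37. Service 199; fixed 154; total 353.
Next best feasible plan costs 416.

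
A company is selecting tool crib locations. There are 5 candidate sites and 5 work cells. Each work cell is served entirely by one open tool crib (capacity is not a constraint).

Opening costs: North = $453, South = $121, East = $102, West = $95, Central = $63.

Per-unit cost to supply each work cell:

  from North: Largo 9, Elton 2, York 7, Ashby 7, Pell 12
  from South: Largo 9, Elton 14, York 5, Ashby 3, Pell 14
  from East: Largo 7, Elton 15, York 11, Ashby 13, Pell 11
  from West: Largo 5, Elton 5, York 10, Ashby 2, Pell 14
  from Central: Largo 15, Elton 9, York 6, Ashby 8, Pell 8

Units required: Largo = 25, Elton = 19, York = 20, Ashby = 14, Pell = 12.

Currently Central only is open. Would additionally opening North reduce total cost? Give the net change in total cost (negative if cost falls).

Current service cost with {Central}: 874.
Adding North: each work cell re-picks its cheapest; new service cost 577, saving 297.
Extra fixed cost: 453. Net change = 453 − 297 = 156.
(Totals: 937 → 1093.)

No — net change +156 (cost rises by 156).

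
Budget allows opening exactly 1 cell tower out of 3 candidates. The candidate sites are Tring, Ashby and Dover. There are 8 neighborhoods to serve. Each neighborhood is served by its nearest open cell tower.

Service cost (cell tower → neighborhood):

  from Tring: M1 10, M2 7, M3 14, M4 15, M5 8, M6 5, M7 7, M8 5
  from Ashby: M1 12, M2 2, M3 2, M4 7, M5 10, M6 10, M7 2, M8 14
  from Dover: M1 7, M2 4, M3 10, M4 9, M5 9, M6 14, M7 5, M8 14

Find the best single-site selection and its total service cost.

With exactly 1 open, each neighborhood uses its cheapest among the chosen.
{Ashby}: M1→Ashby 12, M2→Ashby 2, M3→Ashby 2, M4→Ashby 7, M5→Ashby 10, M6→Ashby 10, M7→Ashby 2, M8→Ashby 14. Service cost 59.
{Tring}: service cost 71
{Dover}: service cost 72
Among all 3 size-1 choices, {Ashby} is lowest.

Choose Ashby only; total service cost 59.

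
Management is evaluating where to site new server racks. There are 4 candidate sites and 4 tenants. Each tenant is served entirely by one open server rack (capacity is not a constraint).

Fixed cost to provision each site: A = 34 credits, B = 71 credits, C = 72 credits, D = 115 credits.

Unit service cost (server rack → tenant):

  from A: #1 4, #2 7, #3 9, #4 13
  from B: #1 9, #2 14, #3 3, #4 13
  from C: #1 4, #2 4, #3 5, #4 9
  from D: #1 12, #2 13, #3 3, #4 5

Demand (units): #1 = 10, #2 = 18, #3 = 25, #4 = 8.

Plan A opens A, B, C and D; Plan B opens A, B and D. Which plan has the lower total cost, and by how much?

Plan B is cheaper by 18.

Plan A: {A, B, C, D}: #1→A 4·10=40, #2→C 4·18=72, #3→B 3·25=75, #4→D 5·8=40. Service 227; fixed 292; total 519.
Plan B: {A, B, D}: #1→A 4·10=40, #2→A 7·18=126, #3→B 3·25=75, #4→D 5·8=40. Service 281; fixed 220; total 501.
Difference: |519 − 501| = 18.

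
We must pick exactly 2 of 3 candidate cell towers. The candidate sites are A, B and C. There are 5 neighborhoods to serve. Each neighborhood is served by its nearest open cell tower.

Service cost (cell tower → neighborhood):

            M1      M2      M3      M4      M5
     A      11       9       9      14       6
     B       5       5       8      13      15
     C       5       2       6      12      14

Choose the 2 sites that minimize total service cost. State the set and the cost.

With exactly 2 open, each neighborhood uses its cheapest among the chosen.
{A, C}: M1→C 5, M2→C 2, M3→C 6, M4→C 12, M5→A 6. Service cost 31.
{A, B}: service cost 37
{B, C}: service cost 39
Among all 3 size-2 choices, {A, C} is lowest.

Choose A and C; total service cost 31.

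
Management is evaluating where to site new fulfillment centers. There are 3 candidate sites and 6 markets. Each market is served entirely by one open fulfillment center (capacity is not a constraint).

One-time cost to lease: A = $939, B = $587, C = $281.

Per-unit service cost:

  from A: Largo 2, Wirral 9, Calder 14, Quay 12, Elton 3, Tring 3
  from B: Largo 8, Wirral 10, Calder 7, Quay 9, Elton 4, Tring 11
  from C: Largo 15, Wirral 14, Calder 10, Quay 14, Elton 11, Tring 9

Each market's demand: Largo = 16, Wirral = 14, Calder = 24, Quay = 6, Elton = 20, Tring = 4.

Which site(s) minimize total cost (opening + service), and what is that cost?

For any fixed open set, each market goes to its cheapest open site; total = fixed + service.
{B}: Largo→B 8·16=128, Wirral→B 10·14=140, Calder→B 7·24=168, Quay→B 9·6=54, Elton→B 4·20=80, Tring→B 11·4=44. Service 614; fixed 587; total 1201.
{C}: service 1016 + fixed 281 = 1297
{B, C}: service 606 + fixed 868 = 1474
{A, B, C}: service 452 + fixed 1807 = 2259
(All 7 nonempty subsets were checked; B only is lowest.)

Open B only; minimum total cost 1201.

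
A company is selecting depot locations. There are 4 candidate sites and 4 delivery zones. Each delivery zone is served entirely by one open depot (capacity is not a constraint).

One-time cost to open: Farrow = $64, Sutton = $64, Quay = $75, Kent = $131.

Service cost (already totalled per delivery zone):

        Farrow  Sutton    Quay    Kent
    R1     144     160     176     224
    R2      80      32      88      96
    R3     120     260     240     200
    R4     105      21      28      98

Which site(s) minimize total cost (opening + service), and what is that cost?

For any fixed open set, each delivery zone goes to its cheapest open site; total = fixed + service.
{Farrow, Sutton}: R1→Farrow 144, R2→Sutton 32, R3→Farrow 120, R4→Sutton 21. Service 317; fixed 128; total 445.
{Farrow, Quay}: service 372 + fixed 139 = 511
{Farrow}: R1→Farrow 144, R2→Farrow 80, R3→Farrow 120, R4→Farrow 105. Service 449; fixed 64; total 513.
{Farrow, Sutton, Quay, Kent}: service 317 + fixed 334 = 651
(All 15 nonempty subsets were checked; Farrow and Sutton is lowest.)

Open Farrow and Sutton; minimum total cost 445.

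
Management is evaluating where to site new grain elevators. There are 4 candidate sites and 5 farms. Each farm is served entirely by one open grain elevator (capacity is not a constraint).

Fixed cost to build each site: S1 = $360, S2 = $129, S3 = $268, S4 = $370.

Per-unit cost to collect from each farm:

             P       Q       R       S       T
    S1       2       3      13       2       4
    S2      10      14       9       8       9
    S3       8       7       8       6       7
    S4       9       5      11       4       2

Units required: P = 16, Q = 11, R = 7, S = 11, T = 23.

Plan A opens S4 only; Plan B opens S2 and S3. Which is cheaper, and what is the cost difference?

Plan A: {S4}: P→S4 9·16=144, Q→S4 5·11=55, R→S4 11·7=77, S→S4 4·11=44, T→S4 2·23=46. Service 366; fixed 370; total 736.
Plan B: {S2, S3}: P→S3 8·16=128, Q→S3 7·11=77, R→S3 8·7=56, S→S3 6·11=66, T→S3 7·23=161. Service 488; fixed 397; total 885.
Difference: |736 − 885| = 149.

Plan A is cheaper by 149.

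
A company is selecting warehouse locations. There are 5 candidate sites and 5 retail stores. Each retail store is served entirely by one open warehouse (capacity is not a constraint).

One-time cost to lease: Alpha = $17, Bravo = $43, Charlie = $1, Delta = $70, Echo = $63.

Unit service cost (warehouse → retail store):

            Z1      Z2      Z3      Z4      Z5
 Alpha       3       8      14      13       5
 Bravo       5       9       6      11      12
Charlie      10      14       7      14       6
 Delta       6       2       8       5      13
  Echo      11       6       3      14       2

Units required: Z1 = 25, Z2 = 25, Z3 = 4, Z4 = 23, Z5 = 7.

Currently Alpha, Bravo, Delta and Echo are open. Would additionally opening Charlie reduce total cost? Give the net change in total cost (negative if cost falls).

No — net change +1 (cost rises by 1).

Current service cost with {Alpha, Bravo, Delta, Echo}: 266.
Adding Charlie: each retail store re-picks its cheapest; new service cost 266, saving 0.
Extra fixed cost: 1. Net change = 1 − 0 = 1.
(Totals: 459 → 460.)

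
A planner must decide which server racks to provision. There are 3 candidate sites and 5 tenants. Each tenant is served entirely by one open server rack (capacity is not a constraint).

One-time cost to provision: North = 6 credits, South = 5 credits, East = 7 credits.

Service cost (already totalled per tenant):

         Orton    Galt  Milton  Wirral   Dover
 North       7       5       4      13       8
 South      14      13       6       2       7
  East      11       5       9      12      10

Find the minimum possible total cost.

For any fixed open set, each tenant goes to its cheapest open site; total = fixed + service.
{North, South}: Orton→North 7, Galt→North 5, Milton→North 4, Wirral→South 2, Dover→South 7. Service 25; fixed 11; total 36.
{North}: Orton→North 7, Galt→North 5, Milton→North 4, Wirral→North 13, Dover→North 8. Service 37; fixed 6; total 43.
{North, South, East}: service 25 + fixed 18 = 43
{South}: service 42 + fixed 5 = 47
No other subset beats 36.

Minimum total cost: 36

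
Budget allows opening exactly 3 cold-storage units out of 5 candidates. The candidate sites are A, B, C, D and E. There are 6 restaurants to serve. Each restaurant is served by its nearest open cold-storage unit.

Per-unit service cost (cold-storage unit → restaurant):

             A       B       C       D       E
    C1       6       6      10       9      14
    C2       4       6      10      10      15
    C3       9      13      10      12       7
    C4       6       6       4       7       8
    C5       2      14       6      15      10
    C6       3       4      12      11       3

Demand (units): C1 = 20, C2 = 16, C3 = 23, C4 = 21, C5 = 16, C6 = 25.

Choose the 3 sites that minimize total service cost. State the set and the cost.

Choose A, C and E; total service cost 536.

With exactly 3 open, each restaurant uses its cheapest among the chosen.
{A, C, E}: C1→A 6·20=120, C2→A 4·16=64, C3→E 7·23=161, C4→C 4·21=84, C5→A 2·16=32, C6→A 3·25=75. Service cost 536.
{A, B, E}: service cost 578
{A, D, E}: service cost 578
Among all 10 size-3 choices, {A, C, E} is lowest.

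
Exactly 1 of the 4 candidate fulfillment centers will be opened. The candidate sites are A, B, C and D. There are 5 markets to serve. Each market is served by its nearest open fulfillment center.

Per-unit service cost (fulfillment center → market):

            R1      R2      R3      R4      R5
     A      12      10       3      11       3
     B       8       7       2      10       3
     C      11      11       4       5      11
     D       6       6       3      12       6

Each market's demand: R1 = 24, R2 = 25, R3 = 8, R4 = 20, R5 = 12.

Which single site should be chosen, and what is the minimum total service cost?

Choose B only; total service cost 619.

With exactly 1 open, each market uses its cheapest among the chosen.
{B}: R1→B 8·24=192, R2→B 7·25=175, R3→B 2·8=16, R4→B 10·20=200, R5→B 3·12=36. Service cost 619.
{D}: service cost 630
{C}: service cost 803
Among all 4 size-1 choices, {B} is lowest.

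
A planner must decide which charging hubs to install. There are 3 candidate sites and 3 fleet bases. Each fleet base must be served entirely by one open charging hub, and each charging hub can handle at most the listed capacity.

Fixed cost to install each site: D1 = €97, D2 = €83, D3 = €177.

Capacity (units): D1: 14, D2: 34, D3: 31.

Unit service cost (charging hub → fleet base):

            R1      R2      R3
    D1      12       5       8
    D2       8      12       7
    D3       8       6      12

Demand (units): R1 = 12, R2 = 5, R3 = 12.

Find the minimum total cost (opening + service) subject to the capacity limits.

Minimum total cost: 323

Open {D2}: R1→D2 8·12=96, R2→D2 12·5=60, R3→D2 7·12=84.
Loads: D2 carries 29/34. Service 240; fixed 83; total 323.
Next best feasible plan costs 385.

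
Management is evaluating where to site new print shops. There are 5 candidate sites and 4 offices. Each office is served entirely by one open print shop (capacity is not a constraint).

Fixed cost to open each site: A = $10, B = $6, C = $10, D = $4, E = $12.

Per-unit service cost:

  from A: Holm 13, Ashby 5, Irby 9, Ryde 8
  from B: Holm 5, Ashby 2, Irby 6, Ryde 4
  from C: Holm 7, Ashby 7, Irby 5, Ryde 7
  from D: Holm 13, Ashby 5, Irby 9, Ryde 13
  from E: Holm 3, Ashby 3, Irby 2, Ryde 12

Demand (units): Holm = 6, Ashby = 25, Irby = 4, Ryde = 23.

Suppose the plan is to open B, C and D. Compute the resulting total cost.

Each office is assigned to its cheapest site among the open ones.
{B, C, D}: Holm→B 5·6=30, Ashby→B 2·25=50, Irby→C 5·4=20, Ryde→B 4·23=92. Service 192; fixed 20; total 212.

Total cost: 212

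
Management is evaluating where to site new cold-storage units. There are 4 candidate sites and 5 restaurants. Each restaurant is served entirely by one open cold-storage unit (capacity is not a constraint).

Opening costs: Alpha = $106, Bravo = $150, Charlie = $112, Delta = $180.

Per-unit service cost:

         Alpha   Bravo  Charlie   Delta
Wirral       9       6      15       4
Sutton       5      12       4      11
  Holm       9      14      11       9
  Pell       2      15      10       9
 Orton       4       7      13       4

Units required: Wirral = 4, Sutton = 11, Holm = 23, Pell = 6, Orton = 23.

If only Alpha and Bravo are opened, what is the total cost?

Total cost: 646

Each restaurant is assigned to its cheapest site among the open ones.
{Alpha, Bravo}: Wirral→Bravo 6·4=24, Sutton→Alpha 5·11=55, Holm→Alpha 9·23=207, Pell→Alpha 2·6=12, Orton→Alpha 4·23=92. Service 390; fixed 256; total 646.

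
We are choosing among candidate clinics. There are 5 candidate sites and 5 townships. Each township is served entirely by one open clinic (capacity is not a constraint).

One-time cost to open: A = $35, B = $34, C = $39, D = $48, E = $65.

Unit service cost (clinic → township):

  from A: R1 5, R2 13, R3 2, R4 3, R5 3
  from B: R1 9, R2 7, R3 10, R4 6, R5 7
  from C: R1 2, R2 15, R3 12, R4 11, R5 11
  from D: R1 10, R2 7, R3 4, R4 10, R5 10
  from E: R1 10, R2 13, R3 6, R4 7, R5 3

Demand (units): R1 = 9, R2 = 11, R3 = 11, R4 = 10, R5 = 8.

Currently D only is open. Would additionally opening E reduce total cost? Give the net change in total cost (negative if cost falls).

Yes — net change −21 (cost falls by 21).

Current service cost with {D}: 391.
Adding E: each township re-picks its cheapest; new service cost 305, saving 86.
Extra fixed cost: 65. Net change = 65 − 86 = -21.
(Totals: 439 → 418.)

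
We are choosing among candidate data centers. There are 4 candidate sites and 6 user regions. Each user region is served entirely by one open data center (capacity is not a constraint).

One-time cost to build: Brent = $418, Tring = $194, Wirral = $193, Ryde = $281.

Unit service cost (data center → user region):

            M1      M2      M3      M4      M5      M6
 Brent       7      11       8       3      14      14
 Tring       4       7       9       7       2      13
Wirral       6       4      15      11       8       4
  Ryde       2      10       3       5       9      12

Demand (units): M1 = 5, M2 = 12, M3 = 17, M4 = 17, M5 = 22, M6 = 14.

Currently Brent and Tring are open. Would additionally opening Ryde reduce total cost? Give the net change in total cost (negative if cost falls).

Current service cost with {Brent, Tring}: 517.
Adding Ryde: each user region re-picks its cheapest; new service cost 408, saving 109.
Extra fixed cost: 281. Net change = 281 − 109 = 172.
(Totals: 1129 → 1301.)

No — net change +172 (cost rises by 172).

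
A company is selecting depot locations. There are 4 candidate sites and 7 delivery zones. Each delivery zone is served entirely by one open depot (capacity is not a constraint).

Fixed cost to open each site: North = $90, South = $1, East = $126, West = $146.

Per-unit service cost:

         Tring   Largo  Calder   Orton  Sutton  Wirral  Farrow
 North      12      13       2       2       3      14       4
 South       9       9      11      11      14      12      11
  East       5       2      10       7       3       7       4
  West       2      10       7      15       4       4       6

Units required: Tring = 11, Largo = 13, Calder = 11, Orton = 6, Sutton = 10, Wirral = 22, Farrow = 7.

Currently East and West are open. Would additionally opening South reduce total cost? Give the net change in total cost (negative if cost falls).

Current service cost with {East, West}: 313.
Adding South: each delivery zone re-picks its cheapest; new service cost 313, saving 0.
Extra fixed cost: 1. Net change = 1 − 0 = 1.
(Totals: 585 → 586.)

No — net change +1 (cost rises by 1).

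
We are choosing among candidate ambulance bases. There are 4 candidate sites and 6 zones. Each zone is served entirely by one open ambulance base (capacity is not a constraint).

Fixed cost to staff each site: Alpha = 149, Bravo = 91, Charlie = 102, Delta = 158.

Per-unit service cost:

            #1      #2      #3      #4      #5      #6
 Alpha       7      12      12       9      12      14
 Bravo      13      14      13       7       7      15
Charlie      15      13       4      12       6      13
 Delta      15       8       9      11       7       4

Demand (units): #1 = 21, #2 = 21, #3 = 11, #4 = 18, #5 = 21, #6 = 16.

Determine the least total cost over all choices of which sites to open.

Minimum total cost: 1094

For any fixed open set, each zone goes to its cheapest open site; total = fixed + service.
{Alpha, Delta}: #1→Alpha 7·21=147, #2→Delta 8·21=168, #3→Delta 9·11=99, #4→Alpha 9·18=162, #5→Delta 7·21=147, #6→Delta 4·16=64. Service 787; fixed 307; total 1094.
{Alpha, Charlie, Delta}: #1→Alpha 7·21=147, #2→Delta 8·21=168, #3→Charlie 4·11=44, #4→Alpha 9·18=162, #5→Charlie 6·21=126, #6→Delta 4·16=64. Service 711; fixed 409; total 1120.
{Bravo, Delta}: service 877 + fixed 249 = 1126
{Alpha, Bravo, Charlie, Delta}: service 675 + fixed 500 = 1175
(All 15 nonempty subsets were checked; Alpha and Delta is lowest.)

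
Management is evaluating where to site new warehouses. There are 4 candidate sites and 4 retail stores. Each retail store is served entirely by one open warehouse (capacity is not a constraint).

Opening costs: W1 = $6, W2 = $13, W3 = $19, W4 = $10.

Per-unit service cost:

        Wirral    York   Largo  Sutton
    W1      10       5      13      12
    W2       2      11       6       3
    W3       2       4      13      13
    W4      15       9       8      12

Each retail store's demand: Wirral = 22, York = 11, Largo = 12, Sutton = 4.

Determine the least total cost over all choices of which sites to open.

For any fixed open set, each retail store goes to its cheapest open site; total = fixed + service.
{W1, W2}: Wirral→W2 2·22=44, York→W1 5·11=55, Largo→W2 6·12=72, Sutton→W2 3·4=12. Service 183; fixed 19; total 202.
{W2, W3}: service 172 + fixed 32 = 204
{W1, W2, W3}: service 172 + fixed 38 = 210
{W1, W2, W3, W4}: Wirral→W2 2·22=44, York→W3 4·11=44, Largo→W2 6·12=72, Sutton→W2 3·4=12. Service 172; fixed 48; total 220.
No other subset beats 202.

Minimum total cost: 202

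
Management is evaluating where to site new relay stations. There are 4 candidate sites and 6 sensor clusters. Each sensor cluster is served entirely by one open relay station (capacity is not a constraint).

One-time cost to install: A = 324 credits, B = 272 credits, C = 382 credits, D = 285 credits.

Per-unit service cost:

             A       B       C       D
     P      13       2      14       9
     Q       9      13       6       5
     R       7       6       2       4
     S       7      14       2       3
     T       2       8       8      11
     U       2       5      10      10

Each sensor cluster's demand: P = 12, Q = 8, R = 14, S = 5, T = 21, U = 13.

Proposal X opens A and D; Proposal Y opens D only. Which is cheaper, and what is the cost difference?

Proposal X: {A, D}: P→D 9·12=108, Q→D 5·8=40, R→D 4·14=56, S→D 3·5=15, T→A 2·21=42, U→A 2·13=26. Service 287; fixed 609; total 896.
Proposal Y: {D}: P→D 9·12=108, Q→D 5·8=40, R→D 4·14=56, S→D 3·5=15, T→D 11·21=231, U→D 10·13=130. Service 580; fixed 285; total 865.
Difference: |896 − 865| = 31.

Proposal Y is cheaper by 31.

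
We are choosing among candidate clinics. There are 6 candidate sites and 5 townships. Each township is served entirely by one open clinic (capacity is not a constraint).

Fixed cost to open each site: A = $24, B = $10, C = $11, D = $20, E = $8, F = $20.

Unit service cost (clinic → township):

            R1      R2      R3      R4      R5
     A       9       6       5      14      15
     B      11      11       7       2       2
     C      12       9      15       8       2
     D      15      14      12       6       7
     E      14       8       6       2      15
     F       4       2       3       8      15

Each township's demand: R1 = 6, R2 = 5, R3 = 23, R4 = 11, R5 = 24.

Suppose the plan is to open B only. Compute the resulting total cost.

Each township is assigned to its cheapest site among the open ones.
{B}: R1→B 11·6=66, R2→B 11·5=55, R3→B 7·23=161, R4→B 2·11=22, R5→B 2·24=48. Service 352; fixed 10; total 362.

Total cost: 362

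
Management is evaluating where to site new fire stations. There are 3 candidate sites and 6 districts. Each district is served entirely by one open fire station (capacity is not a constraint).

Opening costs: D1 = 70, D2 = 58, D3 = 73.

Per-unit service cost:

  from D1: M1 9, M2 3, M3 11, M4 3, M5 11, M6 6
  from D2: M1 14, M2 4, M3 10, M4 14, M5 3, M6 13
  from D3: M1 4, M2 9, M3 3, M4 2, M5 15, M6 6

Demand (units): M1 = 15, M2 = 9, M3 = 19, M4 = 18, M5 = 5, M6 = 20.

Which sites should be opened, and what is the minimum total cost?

For any fixed open set, each district goes to its cheapest open site; total = fixed + service.
{D2, D3}: M1→D3 4·15=60, M2→D2 4·9=36, M3→D3 3·19=57, M4→D3 2·18=36, M5→D2 3·5=15, M6→D3 6·20=120. Service 324; fixed 131; total 455.
{D1, D3}: M1→D3 4·15=60, M2→D1 3·9=27, M3→D3 3·19=57, M4→D3 2·18=36, M5→D1 11·5=55, M6→D1 6·20=120. Service 355; fixed 143; total 498.
{D3}: service 429 + fixed 73 = 502
{D1, D2, D3}: service 315 + fixed 201 = 516
No other subset beats 455.

Open D2 and D3; minimum total cost 455.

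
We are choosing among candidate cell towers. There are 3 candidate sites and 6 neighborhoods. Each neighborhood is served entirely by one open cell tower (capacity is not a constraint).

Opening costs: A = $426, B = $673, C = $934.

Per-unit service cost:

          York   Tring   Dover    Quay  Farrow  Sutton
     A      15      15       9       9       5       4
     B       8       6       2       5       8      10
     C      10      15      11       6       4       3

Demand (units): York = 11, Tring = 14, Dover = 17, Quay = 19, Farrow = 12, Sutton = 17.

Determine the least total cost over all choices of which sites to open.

For any fixed open set, each neighborhood goes to its cheapest open site; total = fixed + service.
{B}: York→B 8·11=88, Tring→B 6·14=84, Dover→B 2·17=34, Quay→B 5·19=95, Farrow→B 8·12=96, Sutton→B 10·17=170. Service 567; fixed 673; total 1240.
{A}: York→A 15·11=165, Tring→A 15·14=210, Dover→A 9·17=153, Quay→A 9·19=171, Farrow→A 5·12=60, Sutton→A 4·17=68. Service 827; fixed 426; total 1253.
{A, B}: York→B 8·11=88, Tring→B 6·14=84, Dover→B 2·17=34, Quay→B 5·19=95, Farrow→A 5·12=60, Sutton→A 4·17=68. Service 429; fixed 1099; total 1528.
{A, B, C}: service 400 + fixed 2033 = 2433
(All 7 nonempty subsets were checked; B only is lowest.)

Minimum total cost: 1240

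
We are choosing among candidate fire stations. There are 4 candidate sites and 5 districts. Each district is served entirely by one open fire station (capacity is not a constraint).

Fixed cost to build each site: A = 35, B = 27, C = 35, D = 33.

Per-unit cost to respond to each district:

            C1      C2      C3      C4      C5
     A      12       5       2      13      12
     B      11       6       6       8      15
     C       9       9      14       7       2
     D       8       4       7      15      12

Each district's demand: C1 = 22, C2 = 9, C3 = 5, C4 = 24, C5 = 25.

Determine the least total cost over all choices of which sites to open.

For any fixed open set, each district goes to its cheapest open site; total = fixed + service.
{C, D}: C1→D 8·22=176, C2→D 4·9=36, C3→D 7·5=35, C4→C 7·24=168, C5→C 2·25=50. Service 465; fixed 68; total 533.
{A, C}: service 471 + fixed 70 = 541
{A, C, D}: service 440 + fixed 103 = 543
{A, B, C, D}: C1→D 8·22=176, C2→D 4·9=36, C3→A 2·5=10, C4→C 7·24=168, C5→C 2·25=50. Service 440; fixed 130; total 570.
No other subset beats 533.

Minimum total cost: 533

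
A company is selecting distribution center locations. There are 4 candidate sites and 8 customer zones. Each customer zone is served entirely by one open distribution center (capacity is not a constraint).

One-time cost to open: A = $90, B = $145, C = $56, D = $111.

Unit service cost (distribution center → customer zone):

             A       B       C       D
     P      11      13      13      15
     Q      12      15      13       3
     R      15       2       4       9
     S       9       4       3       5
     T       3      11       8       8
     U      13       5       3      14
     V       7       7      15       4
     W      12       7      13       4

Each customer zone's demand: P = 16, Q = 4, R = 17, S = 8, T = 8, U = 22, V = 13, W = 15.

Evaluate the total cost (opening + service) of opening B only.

Total cost: 873

Each customer zone is assigned to its cheapest site among the open ones.
{B}: P→B 13·16=208, Q→B 15·4=60, R→B 2·17=34, S→B 4·8=32, T→B 11·8=88, U→B 5·22=110, V→B 7·13=91, W→B 7·15=105. Service 728; fixed 145; total 873.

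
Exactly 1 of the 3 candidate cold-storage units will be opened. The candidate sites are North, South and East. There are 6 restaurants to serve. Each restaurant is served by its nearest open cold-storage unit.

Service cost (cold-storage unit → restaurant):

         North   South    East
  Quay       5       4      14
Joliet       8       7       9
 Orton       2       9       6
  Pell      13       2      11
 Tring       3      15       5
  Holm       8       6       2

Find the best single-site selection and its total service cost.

With exactly 1 open, each restaurant uses its cheapest among the chosen.
{North}: Quay→North 5, Joliet→North 8, Orton→North 2, Pell→North 13, Tring→North 3, Holm→North 8. Service cost 39.
{South}: service cost 43
{East}: service cost 47
Among all 3 size-1 choices, {North} is lowest.

Choose North only; total service cost 39.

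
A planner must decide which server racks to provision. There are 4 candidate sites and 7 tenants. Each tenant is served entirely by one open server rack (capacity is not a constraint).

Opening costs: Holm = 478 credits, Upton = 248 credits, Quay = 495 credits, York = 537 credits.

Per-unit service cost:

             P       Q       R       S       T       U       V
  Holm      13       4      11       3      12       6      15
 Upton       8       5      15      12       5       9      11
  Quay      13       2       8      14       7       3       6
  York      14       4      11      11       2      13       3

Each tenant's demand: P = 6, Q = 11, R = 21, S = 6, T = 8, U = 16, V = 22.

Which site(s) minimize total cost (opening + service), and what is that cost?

Open Quay only; minimum total cost 1083.

For any fixed open set, each tenant goes to its cheapest open site; total = fixed + service.
{Quay}: P→Quay 13·6=78, Q→Quay 2·11=22, R→Quay 8·21=168, S→Quay 14·6=84, T→Quay 7·8=56, U→Quay 3·16=48, V→Quay 6·22=132. Service 588; fixed 495; total 1083.
{Upton}: service 916 + fixed 248 = 1164
{York}: P→York 14·6=84, Q→York 4·11=44, R→York 11·21=231, S→York 11·6=66, T→York 2·8=16, U→York 13·16=208, V→York 3·22=66. Service 715; fixed 537; total 1252.
{Holm, Upton, Quay, York}: service 386 + fixed 1758 = 2144
(All 15 nonempty subsets were checked; Quay only is lowest.)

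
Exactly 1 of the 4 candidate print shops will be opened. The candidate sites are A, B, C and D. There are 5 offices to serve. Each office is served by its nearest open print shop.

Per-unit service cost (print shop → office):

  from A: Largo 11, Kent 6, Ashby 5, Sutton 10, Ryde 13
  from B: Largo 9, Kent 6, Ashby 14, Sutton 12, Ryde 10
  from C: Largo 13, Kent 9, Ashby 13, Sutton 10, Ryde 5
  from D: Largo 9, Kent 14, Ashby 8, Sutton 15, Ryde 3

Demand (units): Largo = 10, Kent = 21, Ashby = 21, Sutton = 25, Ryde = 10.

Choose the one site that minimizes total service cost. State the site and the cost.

Choose A only; total service cost 721.

With exactly 1 open, each office uses its cheapest among the chosen.
{A}: Largo→A 11·10=110, Kent→A 6·21=126, Ashby→A 5·21=105, Sutton→A 10·25=250, Ryde→A 13·10=130. Service cost 721.
{C}: service cost 892
{B}: service cost 910
Among all 4 size-1 choices, {A} is lowest.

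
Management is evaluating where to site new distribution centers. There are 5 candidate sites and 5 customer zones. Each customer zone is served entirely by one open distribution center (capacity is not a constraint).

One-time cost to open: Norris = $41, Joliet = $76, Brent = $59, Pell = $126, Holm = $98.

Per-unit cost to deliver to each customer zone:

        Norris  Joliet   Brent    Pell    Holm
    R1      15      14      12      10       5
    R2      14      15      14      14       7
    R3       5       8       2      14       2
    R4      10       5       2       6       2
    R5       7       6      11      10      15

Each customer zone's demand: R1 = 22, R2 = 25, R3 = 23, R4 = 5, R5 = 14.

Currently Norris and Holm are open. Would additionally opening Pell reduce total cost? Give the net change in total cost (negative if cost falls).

Current service cost with {Norris, Holm}: 439.
Adding Pell: each customer zone re-picks its cheapest; new service cost 439, saving 0.
Extra fixed cost: 126. Net change = 126 − 0 = 126.
(Totals: 578 → 704.)

No — net change +126 (cost rises by 126).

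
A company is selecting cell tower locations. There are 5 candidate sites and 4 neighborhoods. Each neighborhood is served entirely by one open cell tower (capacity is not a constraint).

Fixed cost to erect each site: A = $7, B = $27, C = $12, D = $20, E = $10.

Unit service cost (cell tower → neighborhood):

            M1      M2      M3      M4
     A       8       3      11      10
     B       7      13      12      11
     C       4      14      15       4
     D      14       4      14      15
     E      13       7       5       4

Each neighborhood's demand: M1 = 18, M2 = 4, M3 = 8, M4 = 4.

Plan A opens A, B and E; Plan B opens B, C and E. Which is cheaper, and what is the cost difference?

Plan A: {A, B, E}: M1→B 7·18=126, M2→A 3·4=12, M3→E 5·8=40, M4→E 4·4=16. Service 194; fixed 44; total 238.
Plan B: {B, C, E}: M1→C 4·18=72, M2→E 7·4=28, M3→E 5·8=40, M4→C 4·4=16. Service 156; fixed 49; total 205.
Difference: |238 − 205| = 33.

Plan B is cheaper by 33.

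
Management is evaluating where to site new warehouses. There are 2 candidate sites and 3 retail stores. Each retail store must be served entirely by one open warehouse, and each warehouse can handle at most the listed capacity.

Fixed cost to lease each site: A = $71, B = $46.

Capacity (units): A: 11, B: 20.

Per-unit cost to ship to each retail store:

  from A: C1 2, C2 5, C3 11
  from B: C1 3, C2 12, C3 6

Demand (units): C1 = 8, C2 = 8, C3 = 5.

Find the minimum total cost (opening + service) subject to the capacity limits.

Open {A, B}: C1→B 3·8=24, C2→A 5·8=40, C3→B 6·5=30.
Loads: A carries 8/11, B carries 13/20. Service 94; fixed 117; total 211.
Next best feasible plan costs 259.

Minimum total cost: 211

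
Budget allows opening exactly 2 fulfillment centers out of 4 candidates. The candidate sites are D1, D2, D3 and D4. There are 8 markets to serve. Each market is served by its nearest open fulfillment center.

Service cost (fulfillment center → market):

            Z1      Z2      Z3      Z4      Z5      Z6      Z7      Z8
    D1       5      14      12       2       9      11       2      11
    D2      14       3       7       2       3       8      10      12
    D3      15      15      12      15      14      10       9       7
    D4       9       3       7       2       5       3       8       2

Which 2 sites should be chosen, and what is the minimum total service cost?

With exactly 2 open, each market uses its cheapest among the chosen.
{D1, D4}: Z1→D1 5, Z2→D4 3, Z3→D4 7, Z4→D1 2, Z5→D4 5, Z6→D4 3, Z7→D1 2, Z8→D4 2. Service cost 29.
{D2, D4}: service cost 37
{D3, D4}: service cost 39
Among all 6 size-2 choices, {D1, D4} is lowest.

Choose D1 and D4; total service cost 29.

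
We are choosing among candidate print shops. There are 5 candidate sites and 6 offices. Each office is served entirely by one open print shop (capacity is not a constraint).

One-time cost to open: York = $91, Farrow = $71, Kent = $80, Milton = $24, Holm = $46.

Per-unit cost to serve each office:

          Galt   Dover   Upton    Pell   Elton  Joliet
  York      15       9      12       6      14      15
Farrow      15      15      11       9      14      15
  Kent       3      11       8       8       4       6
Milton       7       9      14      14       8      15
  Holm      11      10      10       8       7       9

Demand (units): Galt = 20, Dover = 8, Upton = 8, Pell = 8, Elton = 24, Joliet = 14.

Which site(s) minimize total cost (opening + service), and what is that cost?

Open Kent only; minimum total cost 536.

For any fixed open set, each office goes to its cheapest open site; total = fixed + service.
{Kent}: Galt→Kent 3·20=60, Dover→Kent 11·8=88, Upton→Kent 8·8=64, Pell→Kent 8·8=64, Elton→Kent 4·24=96, Joliet→Kent 6·14=84. Service 456; fixed 80; total 536.
{Kent, Milton}: Galt→Kent 3·20=60, Dover→Milton 9·8=72, Upton→Kent 8·8=64, Pell→Kent 8·8=64, Elton→Kent 4·24=96, Joliet→Kent 6·14=84. Service 440; fixed 104; total 544.
{Kent, Holm}: Galt→Kent 3·20=60, Dover→Holm 10·8=80, Upton→Kent 8·8=64, Pell→Kent 8·8=64, Elton→Kent 4·24=96, Joliet→Kent 6·14=84. Service 448; fixed 126; total 574.
{York, Farrow, Kent, Milton, Holm}: Galt→Kent 3·20=60, Dover→York 9·8=72, Upton→Kent 8·8=64, Pell→York 6·8=48, Elton→Kent 4·24=96, Joliet→Kent 6·14=84. Service 424; fixed 312; total 736.
No other subset beats 536.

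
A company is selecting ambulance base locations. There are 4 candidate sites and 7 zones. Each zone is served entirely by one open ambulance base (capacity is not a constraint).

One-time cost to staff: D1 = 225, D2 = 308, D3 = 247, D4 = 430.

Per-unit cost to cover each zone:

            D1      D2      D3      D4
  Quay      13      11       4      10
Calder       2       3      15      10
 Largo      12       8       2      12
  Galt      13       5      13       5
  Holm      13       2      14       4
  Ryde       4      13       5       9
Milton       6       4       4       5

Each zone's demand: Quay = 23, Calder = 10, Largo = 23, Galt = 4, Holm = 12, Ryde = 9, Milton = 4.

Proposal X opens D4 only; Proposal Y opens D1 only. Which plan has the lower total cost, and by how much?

Proposal Y is cheaper by 117.

Proposal X: {D4}: Quay→D4 10·23=230, Calder→D4 10·10=100, Largo→D4 12·23=276, Galt→D4 5·4=20, Holm→D4 4·12=48, Ryde→D4 9·9=81, Milton→D4 5·4=20. Service 775; fixed 430; total 1205.
Proposal Y: {D1}: Quay→D1 13·23=299, Calder→D1 2·10=20, Largo→D1 12·23=276, Galt→D1 13·4=52, Holm→D1 13·12=156, Ryde→D1 4·9=36, Milton→D1 6·4=24. Service 863; fixed 225; total 1088.
Difference: |1205 − 1088| = 117.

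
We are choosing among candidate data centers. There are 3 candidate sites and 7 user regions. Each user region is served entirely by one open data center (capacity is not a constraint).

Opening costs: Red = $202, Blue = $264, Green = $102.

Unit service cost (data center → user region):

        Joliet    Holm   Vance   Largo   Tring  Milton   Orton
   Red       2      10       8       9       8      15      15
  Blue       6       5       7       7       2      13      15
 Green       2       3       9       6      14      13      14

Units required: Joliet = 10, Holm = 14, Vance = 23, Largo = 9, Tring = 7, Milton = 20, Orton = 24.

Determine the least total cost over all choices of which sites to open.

For any fixed open set, each user region goes to its cheapest open site; total = fixed + service.
{Green}: Joliet→Green 2·10=20, Holm→Green 3·14=42, Vance→Green 9·23=207, Largo→Green 6·9=54, Tring→Green 14·7=98, Milton→Green 13·20=260, Orton→Green 14·24=336. Service 1017; fixed 102; total 1119.
{Blue}: service 988 + fixed 264 = 1252
{Blue, Green}: service 887 + fixed 366 = 1253
{Red, Blue, Green}: service 887 + fixed 568 = 1455
No other subset beats 1119.

Minimum total cost: 1119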